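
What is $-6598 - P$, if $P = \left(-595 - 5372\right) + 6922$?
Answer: $-7553$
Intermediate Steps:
$P = 955$ ($P = -5967 + 6922 = 955$)
$-6598 - P = -6598 - 955 = -7553$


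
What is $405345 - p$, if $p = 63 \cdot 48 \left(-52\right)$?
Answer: $562593$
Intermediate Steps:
$p = -157248$ ($p = 3024 \left(-52\right) = -157248$)
$405345 - p = 405345 - -157248 = 405345 + 157248 = 562593$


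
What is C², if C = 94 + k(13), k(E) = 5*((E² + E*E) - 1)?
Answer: 3164841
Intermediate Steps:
k(E) = -5 + 10*E² (k(E) = 5*((E² + E²) - 1) = 5*(2*E² - 1) = 5*(-1 + 2*E²) = -5 + 10*E²)
C = 1779 (C = 94 + (-5 + 10*13²) = 94 + (-5 + 10*169) = 94 + (-5 + 1690) = 94 + 1685 = 1779)
C² = 1779² = 3164841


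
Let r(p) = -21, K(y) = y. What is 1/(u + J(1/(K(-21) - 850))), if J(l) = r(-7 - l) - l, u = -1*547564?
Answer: -871/476946534 ≈ -1.8262e-6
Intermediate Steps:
u = -547564
J(l) = -21 - l
1/(u + J(1/(K(-21) - 850))) = 1/(-547564 + (-21 - 1/(-21 - 850))) = 1/(-547564 + (-21 - 1/(-871))) = 1/(-547564 + (-21 - 1*(-1/871))) = 1/(-547564 + (-21 + 1/871)) = 1/(-547564 - 18290/871) = 1/(-476946534/871) = -871/476946534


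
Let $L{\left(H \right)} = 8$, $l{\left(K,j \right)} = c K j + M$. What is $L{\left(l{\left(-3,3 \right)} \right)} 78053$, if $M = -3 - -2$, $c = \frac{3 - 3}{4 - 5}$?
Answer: $624424$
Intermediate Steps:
$c = 0$ ($c = \frac{0}{-1} = 0 \left(-1\right) = 0$)
$M = -1$ ($M = -3 + 2 = -1$)
$l{\left(K,j \right)} = -1$ ($l{\left(K,j \right)} = 0 K j - 1 = 0 j - 1 = 0 - 1 = -1$)
$L{\left(l{\left(-3,3 \right)} \right)} 78053 = 8 \cdot 78053 = 624424$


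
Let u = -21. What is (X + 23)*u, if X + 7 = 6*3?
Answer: -714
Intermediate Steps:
X = 11 (X = -7 + 6*3 = -7 + 18 = 11)
(X + 23)*u = (11 + 23)*(-21) = 34*(-21) = -714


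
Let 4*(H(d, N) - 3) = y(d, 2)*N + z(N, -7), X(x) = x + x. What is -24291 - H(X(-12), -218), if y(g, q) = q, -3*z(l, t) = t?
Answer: -290227/12 ≈ -24186.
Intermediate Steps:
z(l, t) = -t/3
X(x) = 2*x
H(d, N) = 43/12 + N/2 (H(d, N) = 3 + (2*N - ⅓*(-7))/4 = 3 + (2*N + 7/3)/4 = 3 + (7/3 + 2*N)/4 = 3 + (7/12 + N/2) = 43/12 + N/2)
-24291 - H(X(-12), -218) = -24291 - (43/12 + (½)*(-218)) = -24291 - (43/12 - 109) = -24291 - 1*(-1265/12) = -24291 + 1265/12 = -290227/12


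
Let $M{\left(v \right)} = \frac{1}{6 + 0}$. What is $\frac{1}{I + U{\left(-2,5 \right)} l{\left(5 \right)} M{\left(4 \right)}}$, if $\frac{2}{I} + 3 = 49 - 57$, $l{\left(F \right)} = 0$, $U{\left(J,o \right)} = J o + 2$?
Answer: $- \frac{11}{2} \approx -5.5$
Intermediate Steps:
$U{\left(J,o \right)} = 2 + J o$
$I = - \frac{2}{11}$ ($I = \frac{2}{-3 + \left(49 - 57\right)} = \frac{2}{-3 - 8} = \frac{2}{-11} = 2 \left(- \frac{1}{11}\right) = - \frac{2}{11} \approx -0.18182$)
$M{\left(v \right)} = \frac{1}{6}$
$\frac{1}{I + U{\left(-2,5 \right)} l{\left(5 \right)} M{\left(4 \right)}} = \frac{1}{- \frac{2}{11} + \left(2 - 10\right) 0 \cdot \frac{1}{6}} = \frac{1}{- \frac{2}{11} + \left(-8\right) 0 \cdot \frac{1}{6}} = \frac{1}{- \frac{2}{11} + 0 \cdot \frac{1}{6}} = \frac{1}{- \frac{2}{11} + 0} = \frac{1}{- \frac{2}{11}} = - \frac{11}{2}$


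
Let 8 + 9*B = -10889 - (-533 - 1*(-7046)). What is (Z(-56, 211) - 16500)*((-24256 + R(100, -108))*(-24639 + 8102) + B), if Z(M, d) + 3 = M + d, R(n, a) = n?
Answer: -58774207611224/9 ≈ -6.5305e+12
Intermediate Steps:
B = -17410/9 (B = -8/9 + (-10889 - (-533 - 1*(-7046)))/9 = -8/9 + (-10889 - (-533 + 7046))/9 = -8/9 + (-10889 - 1*6513)/9 = -8/9 + (-10889 - 6513)/9 = -8/9 + (⅑)*(-17402) = -8/9 - 17402/9 = -17410/9 ≈ -1934.4)
Z(M, d) = -3 + M + d (Z(M, d) = -3 + (M + d) = -3 + M + d)
(Z(-56, 211) - 16500)*((-24256 + R(100, -108))*(-24639 + 8102) + B) = ((-3 - 56 + 211) - 16500)*((-24256 + 100)*(-24639 + 8102) - 17410/9) = (152 - 16500)*(-24156*(-16537) - 17410/9) = -16348*(399467772 - 17410/9) = -16348*3595192538/9 = -58774207611224/9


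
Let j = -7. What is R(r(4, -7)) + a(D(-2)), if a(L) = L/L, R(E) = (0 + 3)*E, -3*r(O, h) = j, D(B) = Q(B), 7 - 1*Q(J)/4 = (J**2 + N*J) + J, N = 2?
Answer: 8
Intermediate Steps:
Q(J) = 28 - 12*J - 4*J**2 (Q(J) = 28 - 4*((J**2 + 2*J) + J) = 28 - 4*(J**2 + 3*J) = 28 + (-12*J - 4*J**2) = 28 - 12*J - 4*J**2)
D(B) = 28 - 12*B - 4*B**2
r(O, h) = 7/3 (r(O, h) = -1/3*(-7) = 7/3)
R(E) = 3*E
a(L) = 1
R(r(4, -7)) + a(D(-2)) = 3*(7/3) + 1 = 7 + 1 = 8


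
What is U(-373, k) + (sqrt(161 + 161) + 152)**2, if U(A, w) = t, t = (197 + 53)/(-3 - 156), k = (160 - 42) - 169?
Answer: 3724484/159 + 304*sqrt(322) ≈ 28880.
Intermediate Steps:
k = -51 (k = 118 - 169 = -51)
t = -250/159 (t = 250/(-159) = 250*(-1/159) = -250/159 ≈ -1.5723)
U(A, w) = -250/159
U(-373, k) + (sqrt(161 + 161) + 152)**2 = -250/159 + (sqrt(161 + 161) + 152)**2 = -250/159 + (sqrt(322) + 152)**2 = -250/159 + (152 + sqrt(322))**2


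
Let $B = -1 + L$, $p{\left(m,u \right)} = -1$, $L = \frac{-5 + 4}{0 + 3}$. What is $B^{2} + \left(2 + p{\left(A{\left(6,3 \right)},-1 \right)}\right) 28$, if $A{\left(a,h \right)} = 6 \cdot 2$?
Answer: $\frac{268}{9} \approx 29.778$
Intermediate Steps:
$L = - \frac{1}{3} \approx -0.33333$
$A{\left(a,h \right)} = 12$
$B = - \frac{4}{3}$ ($B = -1 - \frac{1}{3} = - \frac{4}{3} \approx -1.3333$)
$B^{2} + \left(2 + p{\left(A{\left(6,3 \right)},-1 \right)}\right) 28 = \left(- \frac{4}{3}\right)^{2} + \left(2 - 1\right) 28 = \frac{16}{9} + 1 \cdot 28 = \frac{16}{9} + 28 = \frac{268}{9}$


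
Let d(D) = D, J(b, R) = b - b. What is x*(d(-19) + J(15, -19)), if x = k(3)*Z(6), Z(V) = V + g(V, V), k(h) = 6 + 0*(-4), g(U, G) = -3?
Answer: -342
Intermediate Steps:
k(h) = 6 (k(h) = 6 + 0 = 6)
Z(V) = -3 + V (Z(V) = V - 3 = -3 + V)
J(b, R) = 0
x = 18 (x = 6*(-3 + 6) = 6*3 = 18)
x*(d(-19) + J(15, -19)) = 18*(-19 + 0) = 18*(-19) = -342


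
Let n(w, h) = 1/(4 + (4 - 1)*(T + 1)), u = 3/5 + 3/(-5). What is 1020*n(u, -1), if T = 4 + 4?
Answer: 1020/31 ≈ 32.903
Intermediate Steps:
T = 8
u = 0 (u = 3*(1/5) + 3*(-1/5) = 3/5 - 3/5 = 0)
n(w, h) = 1/31 (n(w, h) = 1/(4 + (4 - 1)*(8 + 1)) = 1/(4 + 3*9) = 1/(4 + 27) = 1/31)
1020*n(u, -1) = 1020*(1/31) = 1020/31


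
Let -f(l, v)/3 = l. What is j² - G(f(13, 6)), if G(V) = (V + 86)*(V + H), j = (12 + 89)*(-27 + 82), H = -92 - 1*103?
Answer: 30869023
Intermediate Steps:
f(l, v) = -3*l
H = -195 (H = -92 - 103 = -195)
j = 5555 (j = 101*55 = 5555)
G(V) = (-195 + V)*(86 + V) (G(V) = (V + 86)*(V - 195) = (86 + V)*(-195 + V) = (-195 + V)*(86 + V))
j² - G(f(13, 6)) = 5555² - (-16770 + (-3*13)² - (-327)*13) = 30858025 - (-16770 + (-39)² - 109*(-39)) = 30858025 - (-16770 + 1521 + 4251) = 30858025 - 1*(-10998) = 30858025 + 10998 = 30869023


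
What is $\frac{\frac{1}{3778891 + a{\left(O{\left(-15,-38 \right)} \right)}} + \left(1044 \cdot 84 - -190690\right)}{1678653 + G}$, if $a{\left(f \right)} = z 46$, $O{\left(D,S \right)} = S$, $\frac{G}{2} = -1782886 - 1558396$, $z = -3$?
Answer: $- \frac{1051951932659}{18908543702983} \approx -0.055634$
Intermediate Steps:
$G = -6682564$ ($G = 2 \left(-1782886 - 1558396\right) = 2 \left(-3341282\right) = -6682564$)
$a{\left(f \right)} = -138$ ($a{\left(f \right)} = \left(-3\right) 46 = -138$)
$\frac{\frac{1}{3778891 + a{\left(O{\left(-15,-38 \right)} \right)}} + \left(1044 \cdot 84 - -190690\right)}{1678653 + G} = \frac{\frac{1}{3778891 - 138} + \left(1044 \cdot 84 - -190690\right)}{1678653 - 6682564} = \frac{\frac{1}{3778753} + \left(87696 + 190690\right)}{-5003911} = \left(\frac{1}{3778753} + 278386\right) \left(- \frac{1}{5003911}\right) = \frac{1051951932659}{3778753} \left(- \frac{1}{5003911}\right) = - \frac{1051951932659}{18908543702983}$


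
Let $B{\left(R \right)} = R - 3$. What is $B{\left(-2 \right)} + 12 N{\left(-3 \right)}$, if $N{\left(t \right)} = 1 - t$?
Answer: $43$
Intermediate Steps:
$B{\left(R \right)} = -3 + R$
$B{\left(-2 \right)} + 12 N{\left(-3 \right)} = \left(-3 - 2\right) + 12 \left(1 - -3\right) = -5 + 12 \left(1 + 3\right) = -5 + 12 \cdot 4 = -5 + 48 = 43$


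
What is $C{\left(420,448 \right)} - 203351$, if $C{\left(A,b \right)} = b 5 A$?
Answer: $737449$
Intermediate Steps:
$C{\left(A,b \right)} = 5 A b$ ($C{\left(A,b \right)} = 5 b A = 5 A b$)
$C{\left(420,448 \right)} - 203351 = 5 \cdot 420 \cdot 448 - 203351 = 940800 - 203351 = 737449$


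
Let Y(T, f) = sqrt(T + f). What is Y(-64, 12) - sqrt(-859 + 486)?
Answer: I*(-sqrt(373) + 2*sqrt(13)) ≈ -12.102*I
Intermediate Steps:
Y(-64, 12) - sqrt(-859 + 486) = sqrt(-64 + 12) - sqrt(-859 + 486) = sqrt(-52) - sqrt(-373) = 2*I*sqrt(13) - I*sqrt(373) = -I*sqrt(373) + 2*I*sqrt(13)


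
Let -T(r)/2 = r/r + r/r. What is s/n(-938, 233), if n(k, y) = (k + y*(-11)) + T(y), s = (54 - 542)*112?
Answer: 54656/3505 ≈ 15.594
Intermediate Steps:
s = -54656 (s = -488*112 = -54656)
T(r) = -4 (T(r) = -2*(r/r + r/r) = -2*(1 + 1) = -2*2 = -4)
n(k, y) = -4 + k - 11*y (n(k, y) = (k + y*(-11)) - 4 = (k - 11*y) - 4 = -4 + k - 11*y)
s/n(-938, 233) = -54656/(-4 - 938 - 11*233) = -54656/(-4 - 938 - 2563) = -54656/(-3505) = -54656*(-1/3505) = 54656/3505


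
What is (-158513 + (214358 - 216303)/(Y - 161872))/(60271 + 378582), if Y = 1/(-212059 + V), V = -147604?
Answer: -9228526160468746/25549744803879861 ≈ -0.36120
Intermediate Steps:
Y = -1/359663 (Y = 1/(-212059 - 147604) = 1/(-359663) = -1/359663 ≈ -2.7804e-6)
(-158513 + (214358 - 216303)/(Y - 161872))/(60271 + 378582) = (-158513 + (214358 - 216303)/(-1/359663 - 161872))/(60271 + 378582) = (-158513 - 1945/(-58219369137/359663))/438853 = (-158513 - 1945*(-359663/58219369137))*(1/438853) = (-158513 + 699544535/58219369137)*(1/438853) = -9228526160468746/58219369137*1/438853 = -9228526160468746/25549744803879861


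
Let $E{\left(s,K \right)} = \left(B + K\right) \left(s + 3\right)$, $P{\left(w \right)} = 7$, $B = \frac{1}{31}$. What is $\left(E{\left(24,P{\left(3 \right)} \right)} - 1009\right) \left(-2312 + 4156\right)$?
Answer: $- \frac{46824692}{31} \approx -1.5105 \cdot 10^{6}$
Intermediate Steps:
$B = \frac{1}{31} \approx 0.032258$
$E{\left(s,K \right)} = \left(3 + s\right) \left(\frac{1}{31} + K\right)$ ($E{\left(s,K \right)} = \left(\frac{1}{31} + K\right) \left(s + 3\right) = \left(\frac{1}{31} + K\right) \left(3 + s\right) = \left(3 + s\right) \left(\frac{1}{31} + K\right)$)
$\left(E{\left(24,P{\left(3 \right)} \right)} - 1009\right) \left(-2312 + 4156\right) = \left(\left(\frac{3}{31} + 3 \cdot 7 + \frac{1}{31} \cdot 24 + 7 \cdot 24\right) - 1009\right) \left(-2312 + 4156\right) = \left(\left(\frac{3}{31} + 21 + \frac{24}{31} + 168\right) - 1009\right) 1844 = \left(\frac{5886}{31} - 1009\right) 1844 = \left(- \frac{25393}{31}\right) 1844 = - \frac{46824692}{31}$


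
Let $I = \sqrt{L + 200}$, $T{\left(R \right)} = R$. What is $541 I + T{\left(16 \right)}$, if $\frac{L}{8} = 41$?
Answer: $16 + 2164 \sqrt{33} \approx 12447.0$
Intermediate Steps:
$L = 328$ ($L = 8 \cdot 41 = 328$)
$I = 4 \sqrt{33}$ ($I = \sqrt{328 + 200} = \sqrt{528} = 4 \sqrt{33} \approx 22.978$)
$541 I + T{\left(16 \right)} = 541 \cdot 4 \sqrt{33} + 16 = 2164 \sqrt{33} + 16 = 16 + 2164 \sqrt{33}$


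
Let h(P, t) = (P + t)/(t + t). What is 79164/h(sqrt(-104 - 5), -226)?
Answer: 8086760928/51185 + 35782128*I*sqrt(109)/51185 ≈ 1.5799e+5 + 7298.6*I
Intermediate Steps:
h(P, t) = (P + t)/(2*t) (h(P, t) = (P + t)/((2*t)) = (P + t)*(1/(2*t)) = (P + t)/(2*t))
79164/h(sqrt(-104 - 5), -226) = 79164/(((1/2)*(sqrt(-104 - 5) - 226)/(-226))) = 79164/(((1/2)*(-1/226)*(sqrt(-109) - 226))) = 79164/(((1/2)*(-1/226)*(I*sqrt(109) - 226))) = 79164/(((1/2)*(-1/226)*(-226 + I*sqrt(109)))) = 79164/(1/2 - I*sqrt(109)/452)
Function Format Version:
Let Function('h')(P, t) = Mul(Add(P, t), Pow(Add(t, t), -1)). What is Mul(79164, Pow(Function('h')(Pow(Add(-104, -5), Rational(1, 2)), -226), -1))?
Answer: Add(Rational(8086760928, 51185), Mul(Rational(35782128, 51185), I, Pow(109, Rational(1, 2)))) ≈ Add(1.5799e+5, Mul(7298.6, I))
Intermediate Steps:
Function('h')(P, t) = Mul(Rational(1, 2), Pow(t, -1), Add(P, t)) (Function('h')(P, t) = Mul(Add(P, t), Pow(Mul(2, t), -1)) = Mul(Add(P, t), Mul(Rational(1, 2), Pow(t, -1))) = Mul(Rational(1, 2), Pow(t, -1), Add(P, t)))
Mul(79164, Pow(Function('h')(Pow(Add(-104, -5), Rational(1, 2)), -226), -1)) = Mul(79164, Pow(Mul(Rational(1, 2), Pow(-226, -1), Add(Pow(Add(-104, -5), Rational(1, 2)), -226)), -1)) = Mul(79164, Pow(Mul(Rational(1, 2), Rational(-1, 226), Add(Pow(-109, Rational(1, 2)), -226)), -1)) = Mul(79164, Pow(Mul(Rational(1, 2), Rational(-1, 226), Add(Mul(I, Pow(109, Rational(1, 2))), -226)), -1)) = Mul(79164, Pow(Mul(Rational(1, 2), Rational(-1, 226), Add(-226, Mul(I, Pow(109, Rational(1, 2))))), -1)) = Mul(79164, Pow(Add(Rational(1, 2), Mul(Rational(-1, 452), I, Pow(109, Rational(1, 2)))), -1))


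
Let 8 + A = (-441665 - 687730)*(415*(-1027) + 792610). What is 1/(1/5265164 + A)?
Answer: -5265164/2178808974105392211 ≈ -2.4165e-12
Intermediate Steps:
A = -413815974983 (A = -8 + (-441665 - 687730)*(415*(-1027) + 792610) = -8 - 1129395*(-426205 + 792610) = -8 - 1129395*366405 = -8 - 413815974975 = -413815974983)
1/(1/5265164 + A) = 1/(1/5265164 - 413815974983) = 1/(-2178808974105392211/5265164) = -5265164/2178808974105392211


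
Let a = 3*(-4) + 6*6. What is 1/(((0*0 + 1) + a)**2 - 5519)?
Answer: -1/4894 ≈ -0.00020433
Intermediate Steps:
a = 24 (a = -12 + 36 = 24)
1/(((0*0 + 1) + a)**2 - 5519) = 1/(((0*0 + 1) + 24)**2 - 5519) = 1/(((0 + 1) + 24)**2 - 5519) = 1/((1 + 24)**2 - 5519) = 1/(25**2 - 5519) = 1/(625 - 5519) = 1/(-4894) = -1/4894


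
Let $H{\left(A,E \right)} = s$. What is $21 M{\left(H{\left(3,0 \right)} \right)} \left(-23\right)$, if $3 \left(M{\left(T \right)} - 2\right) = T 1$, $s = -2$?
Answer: $-644$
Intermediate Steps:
$H{\left(A,E \right)} = -2$
$M{\left(T \right)} = 2 + \frac{T}{3}$ ($M{\left(T \right)} = 2 + \frac{T 1}{3} = 2 + \frac{T}{3}$)
$21 M{\left(H{\left(3,0 \right)} \right)} \left(-23\right) = 21 \left(2 + \frac{1}{3} \left(-2\right)\right) \left(-23\right) = 21 \left(2 - \frac{2}{3}\right) \left(-23\right) = 21 \cdot \frac{4}{3} \left(-23\right) = 28 \left(-23\right) = -644$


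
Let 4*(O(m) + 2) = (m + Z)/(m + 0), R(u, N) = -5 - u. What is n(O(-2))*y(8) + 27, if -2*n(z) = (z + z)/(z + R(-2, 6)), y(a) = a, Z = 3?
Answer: 971/41 ≈ 23.683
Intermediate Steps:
O(m) = -2 + (3 + m)/(4*m) (O(m) = -2 + ((m + 3)/(m + 0))/4 = -2 + ((3 + m)/m)/4 = -2 + (3 + m)/(4*m))
n(z) = -z/(-3 + z) (n(z) = -(z + z)/(2*(z + (-5 - 1*(-2)))) = -2*z/(2*(z + (-5 + 2))) = -2*z/(2*(z - 3)) = -2*z/(2*(-3 + z)) = -z/(-3 + z))
n(O(-2))*y(8) + 27 = -(¼)*(3 - 7*(-2))/(-2)/(-3 + (¼)*(3 - 7*(-2))/(-2))*8 + 27 = -(¼)*(-½)*(3 + 14)/(-3 + (¼)*(-½)*(3 + 14))*8 + 27 = -(¼)*(-½)*17/(-3 + (¼)*(-½)*17)*8 + 27 = -1*(-17/8)/(-3 - 17/8)*8 + 27 = -1*(-17/8)/(-41/8)*8 + 27 = -1*(-17/8)*(-8/41)*8 + 27 = -17/41*8 + 27 = -136/41 + 27 = 971/41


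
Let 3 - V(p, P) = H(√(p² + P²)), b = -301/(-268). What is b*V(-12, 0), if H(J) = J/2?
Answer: -903/268 ≈ -3.3694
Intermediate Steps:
b = 301/268 (b = -301*(-1/268) = 301/268 ≈ 1.1231)
H(J) = J/2 (H(J) = J*(½) = J/2)
V(p, P) = 3 - √(P² + p²)/2 (V(p, P) = 3 - √(p² + P²)/2 = 3 - √(P² + p²)/2)
b*V(-12, 0) = 301*(3 - √(0² + (-12)²)/2)/268 = 301*(3 - √(0 + 144)/2)/268 = 301*(3 - √144/2)/268 = 301*(3 - ½*12)/268 = 301*(3 - 6)/268 = (301/268)*(-3) = -903/268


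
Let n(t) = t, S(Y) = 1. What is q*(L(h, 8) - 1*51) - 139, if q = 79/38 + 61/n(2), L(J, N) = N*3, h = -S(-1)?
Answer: -19354/19 ≈ -1018.6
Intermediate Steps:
h = -1 (h = -1*1 = -1)
L(J, N) = 3*N
q = 619/19 (q = 79/38 + 61/2 = 619/19 ≈ 32.579)
q*(L(h, 8) - 1*51) - 139 = 619*(3*8 - 1*51)/19 - 139 = 619*(24 - 51)/19 - 139 = (619/19)*(-27) - 139 = -16713/19 - 139 = -19354/19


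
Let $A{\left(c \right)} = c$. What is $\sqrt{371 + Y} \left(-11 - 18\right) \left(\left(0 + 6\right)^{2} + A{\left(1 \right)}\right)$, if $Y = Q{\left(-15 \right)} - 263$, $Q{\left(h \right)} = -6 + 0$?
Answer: $- 1073 \sqrt{102} \approx -10837.0$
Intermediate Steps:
$Q{\left(h \right)} = -6$
$Y = -269$ ($Y = -6 - 263 = -269$)
$\sqrt{371 + Y} \left(-11 - 18\right) \left(\left(0 + 6\right)^{2} + A{\left(1 \right)}\right) = \sqrt{371 - 269} \left(-11 - 18\right) \left(\left(0 + 6\right)^{2} + 1\right) = \sqrt{102} \left(- 29 \left(6^{2} + 1\right)\right) = \sqrt{102} \left(- 29 \left(36 + 1\right)\right) = \sqrt{102} \left(\left(-29\right) 37\right) = \sqrt{102} \left(-1073\right) = - 1073 \sqrt{102}$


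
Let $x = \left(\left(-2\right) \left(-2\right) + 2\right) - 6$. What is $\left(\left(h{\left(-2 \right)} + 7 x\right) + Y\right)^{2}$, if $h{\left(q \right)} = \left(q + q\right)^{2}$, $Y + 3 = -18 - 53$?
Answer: $3364$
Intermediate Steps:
$Y = -74$ ($Y = -3 - 71 = -74$)
$x = 0$ ($x = \left(4 + 2\right) - 6 = 6 - 6 = 0$)
$h{\left(q \right)} = 4 q^{2}$ ($h{\left(q \right)} = \left(2 q\right)^{2} = 4 q^{2}$)
$\left(\left(h{\left(-2 \right)} + 7 x\right) + Y\right)^{2} = \left(\left(4 \left(-2\right)^{2} + 7 \cdot 0\right) - 74\right)^{2} = \left(\left(4 \cdot 4 + 0\right) - 74\right)^{2} = \left(\left(16 + 0\right) - 74\right)^{2} = \left(16 - 74\right)^{2} = \left(-58\right)^{2} = 3364$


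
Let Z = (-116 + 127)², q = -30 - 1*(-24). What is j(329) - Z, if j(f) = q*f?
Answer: -2095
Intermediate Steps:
q = -6 (q = -30 + 24 = -6)
j(f) = -6*f
Z = 121 (Z = 11² = 121)
j(329) - Z = -6*329 - 1*121 = -1974 - 121 = -2095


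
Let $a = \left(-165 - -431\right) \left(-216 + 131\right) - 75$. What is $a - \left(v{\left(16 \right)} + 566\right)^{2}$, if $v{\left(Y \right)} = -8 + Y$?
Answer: $-352161$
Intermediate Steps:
$a = -22685$ ($a = \left(-165 + 431\right) \left(-85\right) - 75 = 266 \left(-85\right) - 75 = -22610 - 75 = -22685$)
$a - \left(v{\left(16 \right)} + 566\right)^{2} = -22685 - \left(\left(-8 + 16\right) + 566\right)^{2} = -22685 - \left(8 + 566\right)^{2} = -22685 - 574^{2} = -22685 - 329476 = -352161$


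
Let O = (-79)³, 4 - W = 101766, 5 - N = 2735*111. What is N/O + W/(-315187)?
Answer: 145857104178/155399483293 ≈ 0.93859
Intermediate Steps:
N = -303580 (N = 5 - 2735*111 = 5 - 1*303585 = 5 - 303585 = -303580)
W = -101762 (W = 4 - 1*101766 = 4 - 101766 = -101762)
O = -493039
N/O + W/(-315187) = -303580/(-493039) - 101762/(-315187) = -303580*(-1/493039) - 101762*(-1/315187) = 303580/493039 + 101762/315187 = 145857104178/155399483293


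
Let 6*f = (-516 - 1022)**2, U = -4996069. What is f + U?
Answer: -13805485/3 ≈ -4.6018e+6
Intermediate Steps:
f = 1182722/3 (f = (-516 - 1022)**2/6 = (1/6)*(-1538)**2 = (1/6)*2365444 = 1182722/3 ≈ 3.9424e+5)
f + U = 1182722/3 - 4996069 = -13805485/3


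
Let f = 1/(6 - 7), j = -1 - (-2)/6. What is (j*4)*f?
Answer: 8/3 ≈ 2.6667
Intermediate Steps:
j = -⅔ (j = -1 - (-2)/6 = -1 - 1*(-⅓) = -1 + ⅓ = -⅔ ≈ -0.66667)
f = -1 (f = 1/(-1) = -1)
(j*4)*f = -⅔*4*(-1) = -8/3*(-1) = 8/3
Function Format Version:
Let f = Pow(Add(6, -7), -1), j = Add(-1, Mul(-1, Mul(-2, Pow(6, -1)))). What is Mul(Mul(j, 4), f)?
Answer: Rational(8, 3) ≈ 2.6667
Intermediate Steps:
j = Rational(-2, 3) (j = Add(-1, Mul(-1, Mul(-2, Rational(1, 6)))) = Add(-1, Mul(-1, Rational(-1, 3))) = Add(-1, Rational(1, 3)) = Rational(-2, 3) ≈ -0.66667)
f = -1 (f = Pow(-1, -1) = -1)
Mul(Mul(j, 4), f) = Mul(Mul(Rational(-2, 3), 4), -1) = Mul(Rational(-8, 3), -1) = Rational(8, 3)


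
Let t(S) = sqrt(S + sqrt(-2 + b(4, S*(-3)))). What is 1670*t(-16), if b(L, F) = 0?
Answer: 1670*sqrt(-16 + I*sqrt(2)) ≈ 294.93 + 6686.5*I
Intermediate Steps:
t(S) = sqrt(S + I*sqrt(2)) (t(S) = sqrt(S + sqrt(-2 + 0)) = sqrt(S + sqrt(-2)) = sqrt(S + I*sqrt(2)))
1670*t(-16) = 1670*sqrt(-16 + I*sqrt(2))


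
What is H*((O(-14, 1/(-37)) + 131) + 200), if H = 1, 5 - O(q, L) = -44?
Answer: 380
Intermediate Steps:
O(q, L) = 49 (O(q, L) = 5 - 1*(-44) = 5 + 44 = 49)
H*((O(-14, 1/(-37)) + 131) + 200) = 1*((49 + 131) + 200) = 1*(180 + 200) = 1*380 = 380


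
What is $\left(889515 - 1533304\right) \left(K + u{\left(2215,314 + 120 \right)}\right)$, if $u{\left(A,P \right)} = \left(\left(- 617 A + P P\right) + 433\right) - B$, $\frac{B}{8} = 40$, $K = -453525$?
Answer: $1050477592979$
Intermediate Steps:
$B = 320$ ($B = 8 \cdot 40 = 320$)
$u{\left(A,P \right)} = 113 + P^{2} - 617 A$ ($u{\left(A,P \right)} = \left(\left(- 617 A + P P\right) + 433\right) - 320 = \left(\left(- 617 A + P^{2}\right) + 433\right) - 320 = \left(\left(P^{2} - 617 A\right) + 433\right) - 320 = \left(433 + P^{2} - 617 A\right) - 320 = 113 + P^{2} - 617 A$)
$\left(889515 - 1533304\right) \left(K + u{\left(2215,314 + 120 \right)}\right) = \left(889515 - 1533304\right) \left(-453525 + \left(113 + \left(314 + 120\right)^{2} - 1366655\right)\right) = - 643789 \left(-453525 + \left(113 + 434^{2} - 1366655\right)\right) = - 643789 \left(-453525 + \left(113 + 188356 - 1366655\right)\right) = - 643789 \left(-453525 - 1178186\right) = \left(-643789\right) \left(-1631711\right) = 1050477592979$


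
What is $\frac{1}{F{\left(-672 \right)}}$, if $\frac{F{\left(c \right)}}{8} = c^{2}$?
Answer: $\frac{1}{3612672} \approx 2.768 \cdot 10^{-7}$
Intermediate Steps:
$F{\left(c \right)} = 8 c^{2}$
$\frac{1}{F{\left(-672 \right)}} = \frac{1}{8 \left(-672\right)^{2}} = \frac{1}{8 \cdot 451584} = \frac{1}{3612672}$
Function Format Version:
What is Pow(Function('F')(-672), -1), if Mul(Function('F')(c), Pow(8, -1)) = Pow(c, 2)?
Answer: Rational(1, 3612672) ≈ 2.7680e-7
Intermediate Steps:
Function('F')(c) = Mul(8, Pow(c, 2))
Pow(Function('F')(-672), -1) = Pow(Mul(8, Pow(-672, 2)), -1) = Pow(Mul(8, 451584), -1) = Pow(3612672, -1) = Rational(1, 3612672)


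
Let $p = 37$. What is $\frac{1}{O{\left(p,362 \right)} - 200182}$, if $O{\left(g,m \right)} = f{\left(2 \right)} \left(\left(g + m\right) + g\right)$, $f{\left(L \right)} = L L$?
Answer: $- \frac{1}{198438} \approx -5.0394 \cdot 10^{-6}$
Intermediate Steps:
$f{\left(L \right)} = L^{2}$
$O{\left(g,m \right)} = 4 m + 8 g$ ($O{\left(g,m \right)} = 2^{2} \left(\left(g + m\right) + g\right) = 4 \left(m + 2 g\right) = 4 m + 8 g$)
$\frac{1}{O{\left(p,362 \right)} - 200182} = \frac{1}{\left(4 \cdot 362 + 8 \cdot 37\right) - 200182} = \frac{1}{\left(1448 + 296\right) - 200182} = \frac{1}{1744 - 200182} = \frac{1}{-198438} = - \frac{1}{198438}$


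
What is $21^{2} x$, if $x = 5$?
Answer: $2205$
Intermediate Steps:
$21^{2} x = 21^{2} \cdot 5 = 441 \cdot 5 = 2205$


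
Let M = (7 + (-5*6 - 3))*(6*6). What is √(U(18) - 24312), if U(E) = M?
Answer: 4*I*√1578 ≈ 158.9*I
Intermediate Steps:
M = -936 (M = (7 + (-30 - 3))*36 = (7 - 33)*36 = -26*36 = -936)
U(E) = -936
√(U(18) - 24312) = √(-936 - 24312) = √(-25248) = 4*I*√1578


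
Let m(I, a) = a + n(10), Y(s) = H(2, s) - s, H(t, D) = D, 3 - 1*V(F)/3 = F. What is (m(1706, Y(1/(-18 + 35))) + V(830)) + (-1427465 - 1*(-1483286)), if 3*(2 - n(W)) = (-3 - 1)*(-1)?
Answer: 160022/3 ≈ 53341.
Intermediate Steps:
V(F) = 9 - 3*F
n(W) = 2/3 (n(W) = 2 - (-3 - 1)*(-1)/3 = 2 - (-4)*(-1)/3 = 2 - 1/3*4 = 2 - 4/3 = 2/3)
Y(s) = 0 (Y(s) = s - s = 0)
m(I, a) = 2/3 + a (m(I, a) = a + 2/3 = 2/3 + a)
(m(1706, Y(1/(-18 + 35))) + V(830)) + (-1427465 - 1*(-1483286)) = ((2/3 + 0) + (9 - 3*830)) + (-1427465 - 1*(-1483286)) = (2/3 + (9 - 2490)) + (-1427465 + 1483286) = (2/3 - 2481) + 55821 = -7441/3 + 55821 = 160022/3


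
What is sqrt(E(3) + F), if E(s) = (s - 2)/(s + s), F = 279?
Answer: 5*sqrt(402)/6 ≈ 16.708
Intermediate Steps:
E(s) = (-2 + s)/(2*s) (E(s) = (-2 + s)/((2*s)) = (-2 + s)*(1/(2*s)) = (-2 + s)/(2*s))
sqrt(E(3) + F) = sqrt((1/2)*(-2 + 3)/3 + 279) = sqrt((1/2)*(1/3)*1 + 279) = sqrt(1/6 + 279) = sqrt(1675/6) = 5*sqrt(402)/6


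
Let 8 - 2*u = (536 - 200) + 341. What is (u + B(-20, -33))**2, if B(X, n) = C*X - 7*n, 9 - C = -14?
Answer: 1270129/4 ≈ 3.1753e+5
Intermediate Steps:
C = 23 (C = 9 - 1*(-14) = 9 + 14 = 23)
B(X, n) = -7*n + 23*X (B(X, n) = 23*X - 7*n = -7*n + 23*X)
u = -669/2 (u = 4 - ((536 - 200) + 341)/2 = 4 - (336 + 341)/2 = 4 - 1/2*677 = 4 - 677/2 = -669/2 ≈ -334.50)
(u + B(-20, -33))**2 = (-669/2 + (-7*(-33) + 23*(-20)))**2 = (-669/2 + (231 - 460))**2 = (-669/2 - 229)**2 = (-1127/2)**2 = 1270129/4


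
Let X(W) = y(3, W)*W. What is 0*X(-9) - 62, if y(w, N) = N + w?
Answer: -62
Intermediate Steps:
X(W) = W*(3 + W) (X(W) = (W + 3)*W = (3 + W)*W = W*(3 + W))
0*X(-9) - 62 = 0*(-9*(3 - 9)) - 62 = 0*(-9*(-6)) - 62 = 0*54 - 62 = 0 - 62 = -62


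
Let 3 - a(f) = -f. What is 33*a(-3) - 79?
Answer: -79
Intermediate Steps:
a(f) = 3 + f (a(f) = 3 - (-1)*f = 3 + f)
33*a(-3) - 79 = 33*(3 - 3) - 79 = 33*0 - 79 = 0 - 79 = -79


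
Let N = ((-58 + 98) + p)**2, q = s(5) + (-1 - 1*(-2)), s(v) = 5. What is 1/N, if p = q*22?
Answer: 1/29584 ≈ 3.3802e-5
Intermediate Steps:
q = 6 (q = 5 + (-1 - 1*(-2)) = 5 + (-1 + 2) = 5 + 1 = 6)
p = 132 (p = 6*22 = 132)
N = 29584 (N = ((-58 + 98) + 132)**2 = (40 + 132)**2 = 172**2 = 29584)
1/N = 1/29584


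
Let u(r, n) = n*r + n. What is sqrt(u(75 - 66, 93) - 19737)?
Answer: I*sqrt(18807) ≈ 137.14*I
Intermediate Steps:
u(r, n) = n + n*r
sqrt(u(75 - 66, 93) - 19737) = sqrt(93*(1 + (75 - 66)) - 19737) = sqrt(93*(1 + 9) - 19737) = sqrt(93*10 - 19737) = sqrt(930 - 19737) = sqrt(-18807) = I*sqrt(18807)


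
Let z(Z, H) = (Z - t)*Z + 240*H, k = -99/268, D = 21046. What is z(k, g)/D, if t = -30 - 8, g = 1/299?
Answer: -281288325/451970763296 ≈ -0.00062236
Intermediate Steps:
k = -99/268 (k = -99*1/268 = -99/268 ≈ -0.36940)
g = 1/299 ≈ 0.0033445
t = -38
z(Z, H) = 240*H + Z*(38 + Z) (z(Z, H) = (Z - 1*(-38))*Z + 240*H = (Z + 38)*Z + 240*H = (38 + Z)*Z + 240*H = Z*(38 + Z) + 240*H = 240*H + Z*(38 + Z))
z(k, g)/D = ((-99/268)**2 + 38*(-99/268) + 240*(1/299))/21046 = (9801/71824 - 1881/134 + 240/299)*(1/21046) = -281288325/21475376*1/21046 = -281288325/451970763296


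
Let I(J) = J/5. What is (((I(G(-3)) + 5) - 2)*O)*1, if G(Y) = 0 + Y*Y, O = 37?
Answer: 888/5 ≈ 177.60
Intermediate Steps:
G(Y) = Y² (G(Y) = 0 + Y² = Y²)
I(J) = J/5 (I(J) = J*(⅕) = J/5)
(((I(G(-3)) + 5) - 2)*O)*1 = ((((⅕)*(-3)² + 5) - 2)*37)*1 = ((((⅕)*9 + 5) - 2)*37)*1 = (((9/5 + 5) - 2)*37)*1 = ((34/5 - 2)*37)*1 = ((24/5)*37)*1 = (888/5)*1 = 888/5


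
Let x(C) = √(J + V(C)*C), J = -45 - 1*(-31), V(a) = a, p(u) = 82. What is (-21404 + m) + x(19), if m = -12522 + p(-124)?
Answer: -33844 + √347 ≈ -33825.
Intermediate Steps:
J = -14 (J = -45 + 31 = -14)
m = -12440 (m = -12522 + 82 = -12440)
x(C) = √(-14 + C²) (x(C) = √(-14 + C*C) = √(-14 + C²))
(-21404 + m) + x(19) = (-21404 - 12440) + √(-14 + 19²) = -33844 + √(-14 + 361) = -33844 + √347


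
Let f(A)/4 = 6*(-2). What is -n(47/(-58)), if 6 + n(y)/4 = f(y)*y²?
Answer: 126216/841 ≈ 150.08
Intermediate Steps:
f(A) = -48 (f(A) = 4*(6*(-2)) = 4*(-12) = -48)
n(y) = -24 - 192*y² (n(y) = -24 + 4*(-48*y²) = -24 - 192*y²)
-n(47/(-58)) = -(-24 - 192*(47/(-58))²) = -(-24 - 192*(47*(-1/58))²) = -(-24 - 192*(-47/58)²) = -(-24 - 192*2209/3364) = -(-24 - 106032/841) = -1*(-126216/841) = 126216/841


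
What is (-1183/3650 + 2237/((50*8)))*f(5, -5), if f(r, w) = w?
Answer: -153837/5840 ≈ -26.342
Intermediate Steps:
(-1183/3650 + 2237/((50*8)))*f(5, -5) = (-1183/3650 + 2237/((50*8)))*(-5) = (-1183*1/3650 + 2237/400)*(-5) = (-1183/3650 + 2237*(1/400))*(-5) = (-1183/3650 + 2237/400)*(-5) = (153837/29200)*(-5) = -153837/5840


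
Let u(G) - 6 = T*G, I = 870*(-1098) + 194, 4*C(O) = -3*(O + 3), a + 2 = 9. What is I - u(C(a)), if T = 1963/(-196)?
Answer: -374417669/392 ≈ -9.5515e+5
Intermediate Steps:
a = 7 (a = -2 + 9 = 7)
T = -1963/196 (T = 1963*(-1/196) = -1963/196 ≈ -10.015)
C(O) = -9/4 - 3*O/4 (C(O) = (-3*(O + 3))/4 = (-3*(3 + O))/4 = (-9 - 3*O)/4 = -9/4 - 3*O/4)
I = -955066 (I = -955260 + 194 = -955066)
u(G) = 6 - 1963*G/196
I - u(C(a)) = -955066 - (6 - 1963*(-9/4 - ¾*7)/196) = -955066 - (6 - 1963*(-9/4 - 21/4)/196) = -955066 - (6 - 1963/196*(-15/2)) = -955066 - (6 + 29445/392) = -955066 - 1*31797/392 = -955066 - 31797/392 = -374417669/392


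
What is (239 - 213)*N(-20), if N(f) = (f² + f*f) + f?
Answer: 20280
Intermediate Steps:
N(f) = f + 2*f² (N(f) = (f² + f²) + f = 2*f² + f = f + 2*f²)
(239 - 213)*N(-20) = (239 - 213)*(-20*(1 + 2*(-20))) = 26*(-20*(1 - 40)) = 26*(-20*(-39)) = 26*780 = 20280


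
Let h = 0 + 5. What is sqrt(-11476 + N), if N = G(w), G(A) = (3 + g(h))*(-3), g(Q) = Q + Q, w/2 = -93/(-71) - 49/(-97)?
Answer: 7*I*sqrt(235) ≈ 107.31*I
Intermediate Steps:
h = 5
w = 25000/6887 (w = 2*(-93/(-71) - 49/(-97)) = 2*(-93*(-1/71) - 49*(-1/97)) = 2*(93/71 + 49/97) = 2*(12500/6887) = 25000/6887 ≈ 3.6300)
g(Q) = 2*Q
G(A) = -39 (G(A) = (3 + 2*5)*(-3) = (3 + 10)*(-3) = 13*(-3) = -39)
N = -39
sqrt(-11476 + N) = sqrt(-11476 - 39) = sqrt(-11515) = 7*I*sqrt(235)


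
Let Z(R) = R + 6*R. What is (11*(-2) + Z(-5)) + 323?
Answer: 266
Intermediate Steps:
Z(R) = 7*R
(11*(-2) + Z(-5)) + 323 = (11*(-2) + 7*(-5)) + 323 = (-22 - 35) + 323 = -57 + 323 = 266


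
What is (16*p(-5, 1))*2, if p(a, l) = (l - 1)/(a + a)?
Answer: 0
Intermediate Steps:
p(a, l) = (-1 + l)/(2*a) (p(a, l) = (-1 + l)/((2*a)) = (-1 + l)*(1/(2*a)) = (-1 + l)/(2*a))
(16*p(-5, 1))*2 = (16*((½)*(-1 + 1)/(-5)))*2 = (16*((½)*(-⅕)*0))*2 = (16*0)*2 = 0*2 = 0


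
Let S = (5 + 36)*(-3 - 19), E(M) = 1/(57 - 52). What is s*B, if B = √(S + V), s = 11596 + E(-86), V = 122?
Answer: 115962*I*√195/5 ≈ 3.2386e+5*I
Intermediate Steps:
E(M) = ⅕ (E(M) = 1/5 = ⅕)
s = 57981/5 (s = 11596 + ⅕ = 57981/5 ≈ 11596.)
S = -902 (S = 41*(-22) = -902)
B = 2*I*√195 (B = √(-902 + 122) = √(-780) = 2*I*√195 ≈ 27.928*I)
s*B = 57981*(2*I*√195)/5 = 115962*I*√195/5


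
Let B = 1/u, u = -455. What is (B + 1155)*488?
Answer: 256455712/455 ≈ 5.6364e+5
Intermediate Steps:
B = -1/455 (B = 1/(-455) = -1/455 ≈ -0.0021978)
(B + 1155)*488 = (-1/455 + 1155)*488 = (525524/455)*488 = 256455712/455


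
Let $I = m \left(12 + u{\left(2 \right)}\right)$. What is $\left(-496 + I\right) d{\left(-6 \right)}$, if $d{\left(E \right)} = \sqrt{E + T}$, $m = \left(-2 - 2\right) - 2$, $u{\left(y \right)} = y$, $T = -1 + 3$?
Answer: $- 1160 i \approx - 1160.0 i$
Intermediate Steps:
$T = 2$
$m = -6$ ($m = -4 - 2 = -6$)
$d{\left(E \right)} = \sqrt{2 + E}$ ($d{\left(E \right)} = \sqrt{E + 2} = \sqrt{2 + E}$)
$I = -84$ ($I = - 6 \left(12 + 2\right) = \left(-6\right) 14 = -84$)
$\left(-496 + I\right) d{\left(-6 \right)} = \left(-496 - 84\right) \sqrt{2 - 6} = - 580 \sqrt{-4} = - 580 \cdot 2 i = - 1160 i$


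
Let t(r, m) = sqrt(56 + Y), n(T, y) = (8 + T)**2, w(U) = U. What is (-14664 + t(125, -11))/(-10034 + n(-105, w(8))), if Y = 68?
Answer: 14664/625 - 2*sqrt(31)/625 ≈ 23.445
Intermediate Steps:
t(r, m) = 2*sqrt(31) (t(r, m) = sqrt(56 + 68) = sqrt(124) = 2*sqrt(31))
(-14664 + t(125, -11))/(-10034 + n(-105, w(8))) = (-14664 + 2*sqrt(31))/(-10034 + (8 - 105)**2) = (-14664 + 2*sqrt(31))/(-10034 + (-97)**2) = (-14664 + 2*sqrt(31))/(-10034 + 9409) = (-14664 + 2*sqrt(31))/(-625) = (-14664 + 2*sqrt(31))*(-1/625) = 14664/625 - 2*sqrt(31)/625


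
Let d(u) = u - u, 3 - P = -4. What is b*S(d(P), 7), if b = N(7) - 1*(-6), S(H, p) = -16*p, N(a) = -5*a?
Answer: 3248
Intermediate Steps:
P = 7 (P = 3 - 1*(-4) = 3 + 4 = 7)
d(u) = 0
b = -29 (b = -5*7 - 1*(-6) = -35 + 6 = -29)
b*S(d(P), 7) = -(-464)*7 = -29*(-112) = 3248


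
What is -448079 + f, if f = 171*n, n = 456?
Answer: -370103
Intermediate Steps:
f = 77976 (f = 171*456 = 77976)
-448079 + f = -448079 + 77976 = -370103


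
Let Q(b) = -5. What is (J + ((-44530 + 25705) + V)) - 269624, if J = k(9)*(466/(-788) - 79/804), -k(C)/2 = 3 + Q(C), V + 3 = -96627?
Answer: -15248082392/39597 ≈ -3.8508e+5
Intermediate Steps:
V = -96630 (V = -3 - 96627 = -96630)
k(C) = 4 (k(C) = -2*(3 - 5) = -2*(-2) = 4)
J = -109229/39597 (J = 4*(466/(-788) - 79/804) = 4*(466*(-1/788) - 79*1/804) = 4*(-233/394 - 79/804) = 4*(-109229/158388) = -109229/39597 ≈ -2.7585)
(J + ((-44530 + 25705) + V)) - 269624 = (-109229/39597 + ((-44530 + 25705) - 96630)) - 269624 = (-109229/39597 + (-18825 - 96630)) - 269624 = (-109229/39597 - 115455) - 269624 = -4571780864/39597 - 269624 = -15248082392/39597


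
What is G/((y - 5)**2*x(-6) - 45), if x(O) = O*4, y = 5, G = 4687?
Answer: -4687/45 ≈ -104.16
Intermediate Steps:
x(O) = 4*O
G/((y - 5)**2*x(-6) - 45) = 4687/((5 - 5)**2*(4*(-6)) - 45) = 4687/(0**2*(-24) - 45) = 4687/(0*(-24) - 45) = 4687/(0 - 45) = 4687/(-45) = 4687*(-1/45) = -4687/45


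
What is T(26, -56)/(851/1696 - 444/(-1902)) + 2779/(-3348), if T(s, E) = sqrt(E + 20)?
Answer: -2779/3348 + 1075264*I/131757 ≈ -0.83005 + 8.161*I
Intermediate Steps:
T(s, E) = sqrt(20 + E)
T(26, -56)/(851/1696 - 444/(-1902)) + 2779/(-3348) = sqrt(20 - 56)/(851/1696 - 444/(-1902)) + 2779/(-3348) = sqrt(-36)/(851*(1/1696) - 444*(-1/1902)) + 2779*(-1/3348) = (6*I)/(851/1696 + 74/317) - 2779/3348 = (6*I)/(395271/537632) - 2779/3348 = (6*I)*(537632/395271) - 2779/3348 = 1075264*I/131757 - 2779/3348 = -2779/3348 + 1075264*I/131757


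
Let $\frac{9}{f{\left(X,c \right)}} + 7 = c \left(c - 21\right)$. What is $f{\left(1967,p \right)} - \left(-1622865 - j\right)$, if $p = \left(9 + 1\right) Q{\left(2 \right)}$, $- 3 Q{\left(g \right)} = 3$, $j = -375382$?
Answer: $\frac{125995786}{101} \approx 1.2475 \cdot 10^{6}$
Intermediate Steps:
$Q{\left(g \right)} = -1$ ($Q{\left(g \right)} = \left(- \frac{1}{3}\right) 3 = -1$)
$p = -10$ ($p = \left(9 + 1\right) \left(-1\right) = 10 \left(-1\right) = -10$)
$f{\left(X,c \right)} = \frac{9}{-7 + c \left(-21 + c\right)}$ ($f{\left(X,c \right)} = \frac{9}{-7 + c \left(c - 21\right)} = \frac{9}{-7 + c \left(-21 + c\right)}$)
$f{\left(1967,p \right)} - \left(-1622865 - j\right) = \frac{9}{-7 + \left(-10\right)^{2} - -210} - \left(-1622865 - -375382\right) = \frac{9}{-7 + 100 + 210} - \left(-1622865 + 375382\right) = \frac{9}{303} - -1247483 = 9 \cdot \frac{1}{303} + 1247483 = \frac{3}{101} + 1247483 = \frac{125995786}{101}$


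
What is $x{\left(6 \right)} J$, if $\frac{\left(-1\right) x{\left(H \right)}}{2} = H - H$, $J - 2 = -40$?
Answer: $0$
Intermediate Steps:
$J = -38$ ($J = 2 - 40 = -38$)
$x{\left(H \right)} = 0$ ($x{\left(H \right)} = - 2 \left(H - H\right) = \left(-2\right) 0 = 0$)
$x{\left(6 \right)} J = 0 \left(-38\right) = 0$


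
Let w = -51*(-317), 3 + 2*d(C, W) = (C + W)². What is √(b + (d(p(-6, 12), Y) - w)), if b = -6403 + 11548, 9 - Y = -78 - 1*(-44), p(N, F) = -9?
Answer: I*√41782/2 ≈ 102.2*I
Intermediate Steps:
Y = 43 (Y = 9 - (-78 - 1*(-44)) = 9 - (-78 + 44) = 9 - 1*(-34) = 9 + 34 = 43)
d(C, W) = -3/2 + (C + W)²/2
w = 16167
b = 5145
√(b + (d(p(-6, 12), Y) - w)) = √(5145 + ((-3/2 + (-9 + 43)²/2) - 1*16167)) = √(5145 + ((-3/2 + (½)*34²) - 16167)) = √(5145 + ((-3/2 + (½)*1156) - 16167)) = √(5145 + ((-3/2 + 578) - 16167)) = √(5145 + (1153/2 - 16167)) = √(5145 - 31181/2) = √(-20891/2) = I*√41782/2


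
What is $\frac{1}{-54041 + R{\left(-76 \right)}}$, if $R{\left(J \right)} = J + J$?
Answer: $- \frac{1}{54193} \approx -1.8453 \cdot 10^{-5}$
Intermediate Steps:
$R{\left(J \right)} = 2 J$
$\frac{1}{-54041 + R{\left(-76 \right)}} = \frac{1}{-54041 + 2 \left(-76\right)} = \frac{1}{-54041 - 152} = \frac{1}{-54193} = - \frac{1}{54193}$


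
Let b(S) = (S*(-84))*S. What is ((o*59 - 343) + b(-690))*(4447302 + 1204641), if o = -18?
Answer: -226042706213115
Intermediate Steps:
b(S) = -84*S**2 (b(S) = (-84*S)*S = -84*S**2)
((o*59 - 343) + b(-690))*(4447302 + 1204641) = ((-18*59 - 343) - 84*(-690)**2)*(4447302 + 1204641) = ((-1062 - 343) - 84*476100)*5651943 = (-1405 - 39992400)*5651943 = -39993805*5651943 = -226042706213115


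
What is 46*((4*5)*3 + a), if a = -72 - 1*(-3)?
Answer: -414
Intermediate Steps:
a = -69 (a = -72 + 3 = -69)
46*((4*5)*3 + a) = 46*((4*5)*3 - 69) = 46*(20*3 - 69) = 46*(60 - 69) = 46*(-9) = -414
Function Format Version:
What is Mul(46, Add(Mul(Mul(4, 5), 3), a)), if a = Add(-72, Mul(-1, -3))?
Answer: -414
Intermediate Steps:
a = -69 (a = Add(-72, 3) = -69)
Mul(46, Add(Mul(Mul(4, 5), 3), a)) = Mul(46, Add(Mul(Mul(4, 5), 3), -69)) = Mul(46, Add(Mul(20, 3), -69)) = Mul(46, Add(60, -69)) = Mul(46, -9) = -414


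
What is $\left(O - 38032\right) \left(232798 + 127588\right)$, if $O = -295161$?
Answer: $-120078092498$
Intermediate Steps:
$\left(O - 38032\right) \left(232798 + 127588\right) = \left(-295161 - 38032\right) \left(232798 + 127588\right) = \left(-333193\right) 360386 = -120078092498$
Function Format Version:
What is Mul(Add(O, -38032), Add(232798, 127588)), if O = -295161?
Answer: -120078092498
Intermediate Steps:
Mul(Add(O, -38032), Add(232798, 127588)) = Mul(Add(-295161, -38032), Add(232798, 127588)) = Mul(-333193, 360386) = -120078092498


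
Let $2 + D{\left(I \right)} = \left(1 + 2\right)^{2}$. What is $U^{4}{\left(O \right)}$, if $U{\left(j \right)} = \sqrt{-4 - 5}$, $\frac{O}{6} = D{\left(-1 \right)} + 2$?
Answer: $81$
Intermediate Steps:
$D{\left(I \right)} = 7$ ($D{\left(I \right)} = -2 + \left(1 + 2\right)^{2} = -2 + 3^{2} = -2 + 9 = 7$)
$O = 54$ ($O = 6 \left(7 + 2\right) = 6 \cdot 9 = 54$)
$U{\left(j \right)} = 3 i$ ($U{\left(j \right)} = \sqrt{-9} = 3 i$)
$U^{4}{\left(O \right)} = \left(3 i\right)^{4} = 81$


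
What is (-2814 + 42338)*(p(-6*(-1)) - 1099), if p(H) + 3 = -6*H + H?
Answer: -44741168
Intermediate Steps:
p(H) = -3 - 5*H (p(H) = -3 + (-6*H + H) = -3 - 5*H)
(-2814 + 42338)*(p(-6*(-1)) - 1099) = (-2814 + 42338)*((-3 - (-30)*(-1)) - 1099) = 39524*((-3 - 5*6) - 1099) = 39524*((-3 - 30) - 1099) = 39524*(-33 - 1099) = 39524*(-1132) = -44741168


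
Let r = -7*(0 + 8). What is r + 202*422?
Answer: 85188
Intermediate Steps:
r = -56 (r = -7*8 = -56)
r + 202*422 = -56 + 202*422 = -56 + 85244 = 85188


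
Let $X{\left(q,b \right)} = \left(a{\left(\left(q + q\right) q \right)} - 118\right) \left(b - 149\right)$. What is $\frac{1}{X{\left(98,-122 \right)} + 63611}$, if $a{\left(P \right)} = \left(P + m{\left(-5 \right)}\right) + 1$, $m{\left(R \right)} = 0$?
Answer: $- \frac{1}{5110050} \approx -1.9569 \cdot 10^{-7}$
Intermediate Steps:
$a{\left(P \right)} = 1 + P$ ($a{\left(P \right)} = \left(P + 0\right) + 1 = P + 1 = 1 + P$)
$X{\left(q,b \right)} = \left(-149 + b\right) \left(-117 + 2 q^{2}\right)$ ($X{\left(q,b \right)} = \left(\left(1 + \left(q + q\right) q\right) - 118\right) \left(b - 149\right) = \left(\left(1 + 2 q q\right) - 118\right) \left(-149 + b\right) = \left(\left(1 + 2 q^{2}\right) - 118\right) \left(-149 + b\right) = \left(-117 + 2 q^{2}\right) \left(-149 + b\right) = \left(-149 + b\right) \left(-117 + 2 q^{2}\right)$)
$\frac{1}{X{\left(98,-122 \right)} + 63611} = \frac{1}{\left(17433 - 298 \cdot 98^{2} - -14274 + 2 \left(-122\right) 98^{2}\right) + 63611} = \frac{1}{\left(17433 - 2861992 + 14274 + 2 \left(-122\right) 9604\right) + 63611} = \frac{1}{\left(17433 - 2861992 + 14274 - 2343376\right) + 63611} = \frac{1}{-5173661 + 63611} = \frac{1}{-5110050} = - \frac{1}{5110050}$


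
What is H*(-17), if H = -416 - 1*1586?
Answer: 34034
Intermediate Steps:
H = -2002 (H = -416 - 1586 = -2002)
H*(-17) = -2002*(-17) = 34034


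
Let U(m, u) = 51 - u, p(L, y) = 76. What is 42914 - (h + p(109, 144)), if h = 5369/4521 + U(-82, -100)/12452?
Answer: 219228977167/5117772 ≈ 42837.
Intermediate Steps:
h = 6139769/5117772 (h = 5369/4521 + (51 - 1*(-100))/12452 = 5369*(1/4521) + (51 + 100)*(1/12452) = 5369/4521 + 151*(1/12452) = 5369/4521 + 151/12452 = 6139769/5117772 ≈ 1.1997)
42914 - (h + p(109, 144)) = 42914 - (6139769/5117772 + 76) = 42914 - 1*395090441/5117772 = 42914 - 395090441/5117772 = 219228977167/5117772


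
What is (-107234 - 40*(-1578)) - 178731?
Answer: -222845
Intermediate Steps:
(-107234 - 40*(-1578)) - 178731 = (-107234 + 63120) - 178731 = -44114 - 178731 = -222845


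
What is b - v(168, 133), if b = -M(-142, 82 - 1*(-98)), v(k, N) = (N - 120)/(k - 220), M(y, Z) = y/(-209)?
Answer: -359/836 ≈ -0.42943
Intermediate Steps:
M(y, Z) = -y/209 (M(y, Z) = y*(-1/209) = -y/209)
v(k, N) = (-120 + N)/(-220 + k)
b = -142/209 (b = -(-1)*(-142)/209 = -1*142/209 = -142/209 ≈ -0.67943)
b - v(168, 133) = -142/209 - (-120 + 133)/(-220 + 168) = -142/209 - 13/(-52) = -142/209 - (-1)*13/52 = -142/209 - 1*(-¼) = -142/209 + ¼ = -359/836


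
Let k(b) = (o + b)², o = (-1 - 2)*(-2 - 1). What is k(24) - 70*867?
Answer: -59601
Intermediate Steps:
o = 9 (o = -3*(-3) = 9)
k(b) = (9 + b)²
k(24) - 70*867 = (9 + 24)² - 70*867 = 33² - 60690 = 1089 - 60690 = -59601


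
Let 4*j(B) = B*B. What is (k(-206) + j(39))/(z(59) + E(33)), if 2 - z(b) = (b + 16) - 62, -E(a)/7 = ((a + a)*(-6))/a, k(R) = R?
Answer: 697/292 ≈ 2.3870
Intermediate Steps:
j(B) = B²/4 (j(B) = (B*B)/4 = B²/4)
E(a) = 84 (E(a) = -7*(a + a)*(-6)/a = -7*(2*a)*(-6)/a = -7*(-12*a)/a = -7*(-12) = 84)
z(b) = 48 - b (z(b) = 2 - ((b + 16) - 62) = 2 - ((16 + b) - 62) = 2 - (-46 + b) = 2 + (46 - b) = 48 - b)
(k(-206) + j(39))/(z(59) + E(33)) = (-206 + (¼)*39²)/((48 - 1*59) + 84) = (-206 + (¼)*1521)/((48 - 59) + 84) = (-206 + 1521/4)/(-11 + 84) = (697/4)/73 = (697/4)*(1/73) = 697/292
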